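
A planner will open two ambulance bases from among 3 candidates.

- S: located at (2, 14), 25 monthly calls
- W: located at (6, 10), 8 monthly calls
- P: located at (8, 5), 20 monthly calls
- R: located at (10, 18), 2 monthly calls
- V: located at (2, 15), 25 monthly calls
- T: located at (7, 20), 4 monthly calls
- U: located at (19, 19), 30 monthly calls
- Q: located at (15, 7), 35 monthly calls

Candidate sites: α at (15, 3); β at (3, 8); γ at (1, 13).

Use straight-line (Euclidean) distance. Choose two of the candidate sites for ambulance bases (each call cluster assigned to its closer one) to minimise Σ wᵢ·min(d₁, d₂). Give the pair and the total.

Evaluate every pair (each demand assigned to the nearer of the two):
  {α, γ}: total = 975.7
  {α, β}: total = 1184.1
  {β, γ}: total = 1284.9
Best pair: {α, γ} with total 975.7.

{α, γ}, total 975.7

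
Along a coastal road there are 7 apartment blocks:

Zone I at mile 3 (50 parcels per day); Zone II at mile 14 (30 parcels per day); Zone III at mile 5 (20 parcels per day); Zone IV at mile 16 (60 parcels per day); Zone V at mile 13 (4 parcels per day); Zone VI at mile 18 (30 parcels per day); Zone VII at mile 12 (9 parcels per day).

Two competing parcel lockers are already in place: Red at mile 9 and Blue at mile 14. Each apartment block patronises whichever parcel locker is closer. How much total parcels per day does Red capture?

70

The indifferent point is the midpoint (9+14)/2 = 11.5; apartment blocks left of it (closer to Red at 9) go to Red, those right go to Blue.
  Zone I at 3 (w=50) → Red
  Zone III at 5 (w=20) → Red
  Zone VII at 12 (w=9) → Blue
  Zone V at 13 (w=4) → Blue
  Zone II at 14 (w=30) → Blue
  Zone IV at 16 (w=60) → Blue
  Zone VI at 18 (w=30) → Blue
Red captures 70; Blue captures 133.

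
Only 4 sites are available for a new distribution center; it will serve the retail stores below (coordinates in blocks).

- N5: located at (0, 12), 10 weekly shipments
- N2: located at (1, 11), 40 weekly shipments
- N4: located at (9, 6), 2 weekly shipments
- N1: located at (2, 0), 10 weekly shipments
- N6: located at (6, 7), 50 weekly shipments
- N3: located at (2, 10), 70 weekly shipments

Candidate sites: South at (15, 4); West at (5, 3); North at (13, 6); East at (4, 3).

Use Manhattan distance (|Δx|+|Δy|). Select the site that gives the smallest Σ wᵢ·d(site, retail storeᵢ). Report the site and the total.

East, total 1566 blocks

Total weighted distance at each candidate:
  South (15, 4): total = 3186
  West (5, 3): total = 1644
  North (13, 6): total = 2498
  East (4, 3): total = 1566
Minimum is at East with total 1566 blocks.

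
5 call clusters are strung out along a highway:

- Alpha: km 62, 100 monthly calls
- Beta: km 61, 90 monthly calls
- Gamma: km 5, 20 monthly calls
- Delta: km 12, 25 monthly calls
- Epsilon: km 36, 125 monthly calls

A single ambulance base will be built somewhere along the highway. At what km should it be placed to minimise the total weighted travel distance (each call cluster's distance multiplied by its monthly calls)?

x = 61

For a sum of weighted absolute distances on a line, the optimum is the weighted median (not the mean). Total weight W = 360; half-weight = 180.
Sort by position and accumulate weight:
  km 5 (Gamma, w=20) → cum 20
  km 12 (Delta, w=25) → cum 45
  km 36 (Epsilon, w=125) → cum 170
  km 61 (Beta, w=90) → cum 260  ≥ 180 → median here
  km 62 (Alpha, w=100) → cum 360
Optimal location: km 61.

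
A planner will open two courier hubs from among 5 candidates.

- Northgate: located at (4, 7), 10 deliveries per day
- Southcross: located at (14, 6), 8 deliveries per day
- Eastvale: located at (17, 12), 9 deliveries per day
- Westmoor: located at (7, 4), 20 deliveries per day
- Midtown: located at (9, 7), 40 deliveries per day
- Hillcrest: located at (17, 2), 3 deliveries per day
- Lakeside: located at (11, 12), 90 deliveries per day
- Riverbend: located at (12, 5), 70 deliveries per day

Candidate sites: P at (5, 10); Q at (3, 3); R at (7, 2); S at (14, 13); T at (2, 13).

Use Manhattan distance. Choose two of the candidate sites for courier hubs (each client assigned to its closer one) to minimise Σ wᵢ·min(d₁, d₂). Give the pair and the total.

Evaluate every pair (each demand assigned to the nearer of the two):
  {R, S}: total = 1442
  {P, S}: total = 1674
  {Q, S}: total = 1744
  {P, R}: total = 1884
  {S, T}: total = 1994
  {R, T}: total = 2122
  {P, Q}: total = 2185
  {P, T}: total = 2330
  {Q, R}: total = 2488
  {Q, T}: total = 2521
Best pair: {R, S} with total 1442.

{R, S}, total 1442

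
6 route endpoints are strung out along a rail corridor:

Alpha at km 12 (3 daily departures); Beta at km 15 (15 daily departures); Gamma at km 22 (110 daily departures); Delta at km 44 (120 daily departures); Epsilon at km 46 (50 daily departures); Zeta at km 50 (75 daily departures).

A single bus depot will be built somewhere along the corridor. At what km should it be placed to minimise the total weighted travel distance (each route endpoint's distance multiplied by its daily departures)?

x = 44

For a sum of weighted absolute distances on a line, the optimum is the weighted median (not the mean). Total weight W = 373; half-weight = 186.5.
Sort by position and accumulate weight:
  km 12 (Alpha, w=3) → cum 3
  km 15 (Beta, w=15) → cum 18
  km 22 (Gamma, w=110) → cum 128
  km 44 (Delta, w=120) → cum 248  ≥ 186.5 → median here
  km 46 (Epsilon, w=50) → cum 298
  km 50 (Zeta, w=75) → cum 373
Optimal location: km 44.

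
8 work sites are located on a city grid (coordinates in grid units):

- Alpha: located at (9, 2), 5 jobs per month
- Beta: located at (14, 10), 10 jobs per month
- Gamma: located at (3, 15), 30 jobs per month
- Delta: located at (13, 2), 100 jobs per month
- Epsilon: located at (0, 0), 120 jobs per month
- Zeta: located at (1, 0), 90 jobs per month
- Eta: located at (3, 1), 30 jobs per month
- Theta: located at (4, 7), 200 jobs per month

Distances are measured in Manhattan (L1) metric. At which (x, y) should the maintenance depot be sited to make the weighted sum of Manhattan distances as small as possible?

Manhattan distance separates: Σwᵢ(|x−xᵢ|+|y−yᵢ|) = Σwᵢ|x−xᵢ| + Σwᵢ|y−yᵢ|, so x and y are optimised independently as 1-D weighted medians.
Total weight W = 585; half = 292.5.
x-coordinate, sorted with cumulative weight:
  x=0 (Epsilon, w=120) cum 120
  x=1 (Zeta, w=90) cum 210
  x=3 (Gamma, w=30) cum 240
  x=3 (Eta, w=30) cum 270
  x=4 (Theta, w=200) cum 470  ← median
  x=9 (Alpha, w=5) cum 475
  x=13 (Delta, w=100) cum 575
  x=14 (Beta, w=10) cum 585
⇒ x* = 4
y-coordinate, sorted with cumulative weight:
  y=0 (Epsilon, w=120) cum 120
  y=0 (Zeta, w=90) cum 210
  y=1 (Eta, w=30) cum 240
  y=2 (Alpha, w=5) cum 245
  y=2 (Delta, w=100) cum 345  ← median
  y=7 (Theta, w=200) cum 545
  y=10 (Beta, w=10) cum 555
  y=15 (Gamma, w=30) cum 585
⇒ y* = 2

(4, 2)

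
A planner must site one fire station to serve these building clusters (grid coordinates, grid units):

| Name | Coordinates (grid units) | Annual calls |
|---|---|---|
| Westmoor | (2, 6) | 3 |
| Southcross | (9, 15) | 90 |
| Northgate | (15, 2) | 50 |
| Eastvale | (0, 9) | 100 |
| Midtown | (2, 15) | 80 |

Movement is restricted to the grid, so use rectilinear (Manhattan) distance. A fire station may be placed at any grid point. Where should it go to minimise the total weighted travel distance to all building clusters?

Manhattan distance separates: Σwᵢ(|x−xᵢ|+|y−yᵢ|) = Σwᵢ|x−xᵢ| + Σwᵢ|y−yᵢ|, so x and y are optimised independently as 1-D weighted medians.
Total weight W = 323; half = 161.5.
x-coordinate, sorted with cumulative weight:
  x=0 (Eastvale, w=100) cum 100
  x=2 (Westmoor, w=3) cum 103
  x=2 (Midtown, w=80) cum 183  ← median
  x=9 (Southcross, w=90) cum 273
  x=15 (Northgate, w=50) cum 323
⇒ x* = 2
y-coordinate, sorted with cumulative weight:
  y=2 (Northgate, w=50) cum 50
  y=6 (Westmoor, w=3) cum 53
  y=9 (Eastvale, w=100) cum 153
  y=15 (Southcross, w=90) cum 243  ← median
  y=15 (Midtown, w=80) cum 323
⇒ y* = 15

(2, 15)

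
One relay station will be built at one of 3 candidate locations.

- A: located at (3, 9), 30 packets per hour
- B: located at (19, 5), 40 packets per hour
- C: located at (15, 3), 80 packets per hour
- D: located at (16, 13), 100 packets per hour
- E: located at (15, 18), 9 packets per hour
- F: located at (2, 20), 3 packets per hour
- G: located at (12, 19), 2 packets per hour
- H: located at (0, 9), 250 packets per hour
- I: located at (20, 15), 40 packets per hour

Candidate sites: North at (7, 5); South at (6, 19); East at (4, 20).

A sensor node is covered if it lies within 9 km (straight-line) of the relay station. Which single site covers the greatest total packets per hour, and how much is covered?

North, covering 360

Coverage radius r = 9 km; a point is covered iff (Δx)²+(Δy)² ≤ 9² = 81.
  North (7, 5): covers {A, C, H} → 360
  South (6, 19): covers {F, G} → 5
  East (4, 20): covers {F, G} → 5
Maximum coverage at North: 360 packets per hour.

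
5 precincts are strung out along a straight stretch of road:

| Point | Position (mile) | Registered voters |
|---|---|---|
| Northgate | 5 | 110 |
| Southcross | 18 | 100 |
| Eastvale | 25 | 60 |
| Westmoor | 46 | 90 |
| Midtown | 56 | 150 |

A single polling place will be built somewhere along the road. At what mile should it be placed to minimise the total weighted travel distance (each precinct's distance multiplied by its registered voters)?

For a sum of weighted absolute distances on a line, the optimum is the weighted median (not the mean). Total weight W = 510; half-weight = 255.
Sort by position and accumulate weight:
  mile 5 (Northgate, w=110) → cum 110
  mile 18 (Southcross, w=100) → cum 210
  mile 25 (Eastvale, w=60) → cum 270  ≥ 255 → median here
  mile 46 (Westmoor, w=90) → cum 360
  mile 56 (Midtown, w=150) → cum 510
Optimal location: mile 25.

x = 25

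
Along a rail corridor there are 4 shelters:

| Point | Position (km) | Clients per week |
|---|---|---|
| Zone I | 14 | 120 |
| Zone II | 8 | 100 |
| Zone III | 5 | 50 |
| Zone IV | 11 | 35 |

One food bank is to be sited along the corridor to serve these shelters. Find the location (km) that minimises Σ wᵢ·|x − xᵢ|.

x = 11

For a sum of weighted absolute distances on a line, the optimum is the weighted median (not the mean). Total weight W = 305; half-weight = 152.5.
Sort by position and accumulate weight:
  km 5 (Zone III, w=50) → cum 50
  km 8 (Zone II, w=100) → cum 150
  km 11 (Zone IV, w=35) → cum 185  ≥ 152.5 → median here
  km 14 (Zone I, w=120) → cum 305
Optimal location: km 11.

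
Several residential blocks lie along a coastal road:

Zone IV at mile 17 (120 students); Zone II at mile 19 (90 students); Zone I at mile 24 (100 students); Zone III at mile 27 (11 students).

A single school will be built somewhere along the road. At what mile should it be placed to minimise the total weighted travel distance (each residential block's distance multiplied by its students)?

x = 19

For a sum of weighted absolute distances on a line, the optimum is the weighted median (not the mean). Total weight W = 321; half-weight = 160.5.
Sort by position and accumulate weight:
  mile 17 (Zone IV, w=120) → cum 120
  mile 19 (Zone II, w=90) → cum 210  ≥ 160.5 → median here
  mile 24 (Zone I, w=100) → cum 310
  mile 27 (Zone III, w=11) → cum 321
Optimal location: mile 19.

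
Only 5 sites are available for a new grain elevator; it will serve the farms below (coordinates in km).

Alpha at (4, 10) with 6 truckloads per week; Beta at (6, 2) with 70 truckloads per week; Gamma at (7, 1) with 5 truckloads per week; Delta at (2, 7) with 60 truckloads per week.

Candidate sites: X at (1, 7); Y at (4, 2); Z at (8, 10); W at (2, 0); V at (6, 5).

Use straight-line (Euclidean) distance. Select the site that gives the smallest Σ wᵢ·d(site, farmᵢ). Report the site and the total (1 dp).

Y, total 526.9 km

Total weighted distance at each candidate:
  X (1, 7): total = 622.9
  Y (4, 2): total = 526.9
  Z (8, 10): total = 1049.0
  W (2, 0): total = 819.7
  V (6, 5): total = 531.3
Minimum is at Y with total 526.9 km.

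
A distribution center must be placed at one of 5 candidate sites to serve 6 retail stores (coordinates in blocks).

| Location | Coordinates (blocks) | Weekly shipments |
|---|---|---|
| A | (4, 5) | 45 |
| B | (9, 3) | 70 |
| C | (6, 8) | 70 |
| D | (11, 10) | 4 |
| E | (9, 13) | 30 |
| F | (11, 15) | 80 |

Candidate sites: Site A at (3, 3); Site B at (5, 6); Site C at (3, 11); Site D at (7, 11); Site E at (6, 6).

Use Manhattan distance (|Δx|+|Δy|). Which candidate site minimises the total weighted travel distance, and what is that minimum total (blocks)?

Site E, total 2151 blocks

Total weighted distance at each candidate:
  Site A (3, 3): total = 3255
  Site B (5, 6): total = 2360
  Site C (3, 11): total = 2951
  Site D (7, 11): total = 2165
  Site E (6, 6): total = 2151
Minimum is at Site E with total 2151 blocks.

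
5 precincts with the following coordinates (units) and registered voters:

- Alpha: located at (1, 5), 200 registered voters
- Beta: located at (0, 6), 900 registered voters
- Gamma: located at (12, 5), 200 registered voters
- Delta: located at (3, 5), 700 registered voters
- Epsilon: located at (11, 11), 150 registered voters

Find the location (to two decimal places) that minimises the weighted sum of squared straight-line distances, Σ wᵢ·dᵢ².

The minimiser of Σwᵢ‖p−pᵢ‖² is the weighted centroid p* = (Σwᵢpᵢ)/(Σwᵢ).
Σwᵢ = 2150.
Σwᵢxᵢ = 200·1 + 900·0 + 200·12 + 700·3 + 150·11 = 6350.
Σwᵢyᵢ = 200·5 + 900·6 + 200·5 + 700·5 + 150·11 = 12550.
x* = 6350/2150 = 2.95, y* = 12550/2150 = 5.84.

(2.95, 5.84)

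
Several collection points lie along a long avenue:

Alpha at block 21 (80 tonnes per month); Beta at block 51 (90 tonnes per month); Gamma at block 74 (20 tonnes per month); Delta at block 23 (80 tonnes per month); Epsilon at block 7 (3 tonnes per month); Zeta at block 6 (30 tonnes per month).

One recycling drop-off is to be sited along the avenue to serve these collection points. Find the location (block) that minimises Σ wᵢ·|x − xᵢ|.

For a sum of weighted absolute distances on a line, the optimum is the weighted median (not the mean). Total weight W = 303; half-weight = 151.5.
Sort by position and accumulate weight:
  block 6 (Zeta, w=30) → cum 30
  block 7 (Epsilon, w=3) → cum 33
  block 21 (Alpha, w=80) → cum 113
  block 23 (Delta, w=80) → cum 193  ≥ 151.5 → median here
  block 51 (Beta, w=90) → cum 283
  block 74 (Gamma, w=20) → cum 303
Optimal location: block 23.

x = 23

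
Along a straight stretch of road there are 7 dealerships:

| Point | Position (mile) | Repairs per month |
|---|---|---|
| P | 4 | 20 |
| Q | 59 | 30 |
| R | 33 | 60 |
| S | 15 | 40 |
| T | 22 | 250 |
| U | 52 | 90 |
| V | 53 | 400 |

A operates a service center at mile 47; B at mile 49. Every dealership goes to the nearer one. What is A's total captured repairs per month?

The indifferent point is the midpoint (47+49)/2 = 48; dealerships left of it (closer to A at 47) go to A, those right go to B.
  P at 4 (w=20) → A
  S at 15 (w=40) → A
  T at 22 (w=250) → A
  R at 33 (w=60) → A
  U at 52 (w=90) → B
  V at 53 (w=400) → B
  Q at 59 (w=30) → B
A captures 370; B captures 520.

370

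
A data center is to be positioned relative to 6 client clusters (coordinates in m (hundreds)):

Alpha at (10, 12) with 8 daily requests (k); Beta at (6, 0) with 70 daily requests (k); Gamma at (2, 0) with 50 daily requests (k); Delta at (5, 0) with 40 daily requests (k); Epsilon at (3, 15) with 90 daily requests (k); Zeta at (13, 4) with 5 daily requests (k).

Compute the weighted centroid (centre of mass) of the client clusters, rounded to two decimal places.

(4.32, 5.57)

The minimiser of Σwᵢ‖p−pᵢ‖² is the weighted centroid p* = (Σwᵢpᵢ)/(Σwᵢ).
Σwᵢ = 263.
Σwᵢxᵢ = 8·10 + 70·6 + 50·2 + 40·5 + 90·3 + 5·13 = 1135.
Σwᵢyᵢ = 8·12 + 70·0 + 50·0 + 40·0 + 90·15 + 5·4 = 1466.
x* = 1135/263 = 4.32, y* = 1466/263 = 5.57.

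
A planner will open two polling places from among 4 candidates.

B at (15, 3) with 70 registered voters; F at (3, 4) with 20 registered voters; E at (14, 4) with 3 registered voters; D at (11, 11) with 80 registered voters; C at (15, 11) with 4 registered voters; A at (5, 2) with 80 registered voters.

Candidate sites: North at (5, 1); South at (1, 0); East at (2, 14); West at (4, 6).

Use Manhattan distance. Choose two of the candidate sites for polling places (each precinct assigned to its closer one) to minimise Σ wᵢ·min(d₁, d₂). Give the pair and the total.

{North, West}, total 2040

Evaluate every pair (each demand assigned to the nearer of the two):
  {North, West}: total = 2040
  {North, East}: total = 2080
  {North, South}: total = 2416
  {South, West}: total = 2500
  {East, West}: total = 2500
  {South, East}: total = 2865
Best pair: {North, West} with total 2040.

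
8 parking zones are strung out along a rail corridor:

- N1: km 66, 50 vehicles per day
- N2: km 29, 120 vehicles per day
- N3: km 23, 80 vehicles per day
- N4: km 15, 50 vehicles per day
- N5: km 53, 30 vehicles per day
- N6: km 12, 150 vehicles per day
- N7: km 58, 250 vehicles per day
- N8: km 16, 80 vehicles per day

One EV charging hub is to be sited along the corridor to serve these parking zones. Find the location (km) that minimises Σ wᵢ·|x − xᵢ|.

For a sum of weighted absolute distances on a line, the optimum is the weighted median (not the mean). Total weight W = 810; half-weight = 405.
Sort by position and accumulate weight:
  km 12 (N6, w=150) → cum 150
  km 15 (N4, w=50) → cum 200
  km 16 (N8, w=80) → cum 280
  km 23 (N3, w=80) → cum 360
  km 29 (N2, w=120) → cum 480  ≥ 405 → median here
  km 53 (N5, w=30) → cum 510
  km 58 (N7, w=250) → cum 760
  km 66 (N1, w=50) → cum 810
Optimal location: km 29.

x = 29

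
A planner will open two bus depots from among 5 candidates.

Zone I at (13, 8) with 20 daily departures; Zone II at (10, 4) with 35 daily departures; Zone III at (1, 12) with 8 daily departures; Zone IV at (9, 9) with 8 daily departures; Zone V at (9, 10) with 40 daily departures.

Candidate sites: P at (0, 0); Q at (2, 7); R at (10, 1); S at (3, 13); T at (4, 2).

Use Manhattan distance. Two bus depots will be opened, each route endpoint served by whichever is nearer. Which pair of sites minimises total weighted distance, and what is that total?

Evaluate every pair (each demand assigned to the nearer of the two):
  {R, S}: total = 761
  {Q, R}: total = 825
  {P, R}: total = 881
  {R, T}: total = 881
  {Q, T}: total = 1040
  {S, T}: total = 1044
  {Q, S}: total = 1081
  {P, Q}: total = 1145
  {P, S}: total = 1254
  {P, T}: total = 1300
Best pair: {R, S} with total 761.

{R, S}, total 761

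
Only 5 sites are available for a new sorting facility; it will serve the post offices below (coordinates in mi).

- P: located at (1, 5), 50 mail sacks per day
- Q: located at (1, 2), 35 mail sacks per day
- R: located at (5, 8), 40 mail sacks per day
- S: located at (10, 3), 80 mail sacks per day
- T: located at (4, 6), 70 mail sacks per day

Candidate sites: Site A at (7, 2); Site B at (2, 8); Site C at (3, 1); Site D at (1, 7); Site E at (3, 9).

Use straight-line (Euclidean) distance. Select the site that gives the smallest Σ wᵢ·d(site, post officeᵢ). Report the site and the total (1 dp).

Total weighted distance at each candidate:
  Site A (7, 2): total = 1401.4
  Site B (2, 8): total = 1443.7
  Site C (3, 1): total = 1532.4
  Site D (1, 7): total = 1449.2
  Site E (3, 9): total = 1526.8
Minimum is at Site A with total 1401.4 mi.

Site A, total 1401.4 mi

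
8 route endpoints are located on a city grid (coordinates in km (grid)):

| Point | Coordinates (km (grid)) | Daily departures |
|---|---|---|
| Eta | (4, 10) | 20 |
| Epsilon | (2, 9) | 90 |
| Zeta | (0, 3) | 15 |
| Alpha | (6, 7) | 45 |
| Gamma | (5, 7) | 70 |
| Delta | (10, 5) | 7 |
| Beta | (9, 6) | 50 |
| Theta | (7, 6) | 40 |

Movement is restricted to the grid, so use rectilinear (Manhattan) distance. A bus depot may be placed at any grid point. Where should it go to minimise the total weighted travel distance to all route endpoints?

Manhattan distance separates: Σwᵢ(|x−xᵢ|+|y−yᵢ|) = Σwᵢ|x−xᵢ| + Σwᵢ|y−yᵢ|, so x and y are optimised independently as 1-D weighted medians.
Total weight W = 337; half = 168.5.
x-coordinate, sorted with cumulative weight:
  x=0 (Zeta, w=15) cum 15
  x=2 (Epsilon, w=90) cum 105
  x=4 (Eta, w=20) cum 125
  x=5 (Gamma, w=70) cum 195  ← median
  x=6 (Alpha, w=45) cum 240
  x=7 (Theta, w=40) cum 280
  x=9 (Beta, w=50) cum 330
  x=10 (Delta, w=7) cum 337
⇒ x* = 5
y-coordinate, sorted with cumulative weight:
  y=3 (Zeta, w=15) cum 15
  y=5 (Delta, w=7) cum 22
  y=6 (Beta, w=50) cum 72
  y=6 (Theta, w=40) cum 112
  y=7 (Alpha, w=45) cum 157
  y=7 (Gamma, w=70) cum 227  ← median
  y=9 (Epsilon, w=90) cum 317
  y=10 (Eta, w=20) cum 337
⇒ y* = 7

(5, 7)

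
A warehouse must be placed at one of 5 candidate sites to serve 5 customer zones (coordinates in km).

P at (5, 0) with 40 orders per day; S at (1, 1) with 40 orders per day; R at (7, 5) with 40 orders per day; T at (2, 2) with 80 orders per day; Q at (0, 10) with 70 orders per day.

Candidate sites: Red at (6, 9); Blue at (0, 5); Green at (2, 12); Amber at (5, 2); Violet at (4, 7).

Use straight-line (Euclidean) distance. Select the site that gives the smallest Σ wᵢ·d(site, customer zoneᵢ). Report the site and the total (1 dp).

Total weighted distance at each candidate:
  Red (6, 9): total = 1975.3
  Blue (0, 5): total = 1366.2
  Green (2, 12): total = 2278.7
  Amber (5, 2): total = 1289.5
  Violet (4, 7): total = 1476.2
Minimum is at Amber with total 1289.5 km.

Amber, total 1289.5 km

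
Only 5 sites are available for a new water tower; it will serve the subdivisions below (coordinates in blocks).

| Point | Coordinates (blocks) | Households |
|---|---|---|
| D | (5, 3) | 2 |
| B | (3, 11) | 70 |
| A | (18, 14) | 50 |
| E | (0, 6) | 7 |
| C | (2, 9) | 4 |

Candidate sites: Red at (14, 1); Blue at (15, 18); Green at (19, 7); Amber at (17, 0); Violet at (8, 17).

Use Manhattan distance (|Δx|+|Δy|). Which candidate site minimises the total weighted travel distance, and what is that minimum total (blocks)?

Violet, total 1643 blocks

Total weighted distance at each candidate:
  Red (14, 1): total = 2555
  Blue (15, 18): total = 2007
  Green (19, 7): total = 2052
  Amber (17, 0): total = 2787
  Violet (8, 17): total = 1643
Minimum is at Violet with total 1643 blocks.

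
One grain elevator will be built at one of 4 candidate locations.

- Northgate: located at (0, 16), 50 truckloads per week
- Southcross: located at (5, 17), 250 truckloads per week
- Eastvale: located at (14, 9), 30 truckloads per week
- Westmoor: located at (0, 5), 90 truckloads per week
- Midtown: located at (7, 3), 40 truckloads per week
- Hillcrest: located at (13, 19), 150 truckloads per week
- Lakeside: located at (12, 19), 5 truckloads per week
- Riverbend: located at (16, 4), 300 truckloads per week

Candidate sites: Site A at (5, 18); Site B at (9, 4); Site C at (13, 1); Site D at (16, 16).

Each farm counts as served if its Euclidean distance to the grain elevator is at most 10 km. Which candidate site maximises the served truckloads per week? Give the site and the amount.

Site B, covering 460

Coverage radius r = 10 km; a point is covered iff (Δx)²+(Δy)² ≤ 10² = 100.
  Site A (5, 18): covers {Northgate, Southcross, Hillcrest, Lakeside} → 455
  Site B (9, 4): covers {Eastvale, Westmoor, Midtown, Riverbend} → 460
  Site C (13, 1): covers {Eastvale, Midtown, Riverbend} → 370
  Site D (16, 16): covers {Eastvale, Hillcrest, Lakeside} → 185
Maximum coverage at Site B: 460 truckloads per week.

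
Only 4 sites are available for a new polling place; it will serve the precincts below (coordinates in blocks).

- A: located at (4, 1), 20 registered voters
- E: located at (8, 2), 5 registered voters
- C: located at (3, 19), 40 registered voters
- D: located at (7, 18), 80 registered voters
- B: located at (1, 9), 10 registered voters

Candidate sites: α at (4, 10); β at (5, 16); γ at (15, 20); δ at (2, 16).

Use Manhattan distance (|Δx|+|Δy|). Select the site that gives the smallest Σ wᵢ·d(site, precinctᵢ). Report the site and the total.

Total weighted distance at each candidate:
  α (4, 10): total = 1560
  β (5, 16): total = 1035
  γ (15, 20): total = 2295
  δ (2, 16): total = 1240
Minimum is at β with total 1035 blocks.

β, total 1035 blocks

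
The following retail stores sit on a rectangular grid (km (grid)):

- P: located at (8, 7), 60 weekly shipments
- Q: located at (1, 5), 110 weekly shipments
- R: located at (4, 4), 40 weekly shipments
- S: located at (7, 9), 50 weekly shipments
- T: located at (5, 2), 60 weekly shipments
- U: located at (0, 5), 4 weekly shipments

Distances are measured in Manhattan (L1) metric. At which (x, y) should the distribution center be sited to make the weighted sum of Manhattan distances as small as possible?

(5, 5)

Manhattan distance separates: Σwᵢ(|x−xᵢ|+|y−yᵢ|) = Σwᵢ|x−xᵢ| + Σwᵢ|y−yᵢ|, so x and y are optimised independently as 1-D weighted medians.
Total weight W = 324; half = 162.
x-coordinate, sorted with cumulative weight:
  x=0 (U, w=4) cum 4
  x=1 (Q, w=110) cum 114
  x=4 (R, w=40) cum 154
  x=5 (T, w=60) cum 214  ← median
  x=7 (S, w=50) cum 264
  x=8 (P, w=60) cum 324
⇒ x* = 5
y-coordinate, sorted with cumulative weight:
  y=2 (T, w=60) cum 60
  y=4 (R, w=40) cum 100
  y=5 (Q, w=110) cum 210  ← median
  y=5 (U, w=4) cum 214
  y=7 (P, w=60) cum 274
  y=9 (S, w=50) cum 324
⇒ y* = 5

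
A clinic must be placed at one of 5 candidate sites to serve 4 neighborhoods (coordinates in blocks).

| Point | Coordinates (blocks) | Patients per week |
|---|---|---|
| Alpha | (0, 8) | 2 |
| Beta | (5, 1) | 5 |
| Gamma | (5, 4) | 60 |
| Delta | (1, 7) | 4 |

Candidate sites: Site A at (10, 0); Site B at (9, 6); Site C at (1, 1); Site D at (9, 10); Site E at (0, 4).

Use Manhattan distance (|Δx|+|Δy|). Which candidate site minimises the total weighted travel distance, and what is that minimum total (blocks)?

Site E, total 364 blocks

Total weighted distance at each candidate:
  Site A (10, 0): total = 670
  Site B (9, 6): total = 463
  Site C (1, 1): total = 480
  Site D (9, 10): total = 731
  Site E (0, 4): total = 364
Minimum is at Site E with total 364 blocks.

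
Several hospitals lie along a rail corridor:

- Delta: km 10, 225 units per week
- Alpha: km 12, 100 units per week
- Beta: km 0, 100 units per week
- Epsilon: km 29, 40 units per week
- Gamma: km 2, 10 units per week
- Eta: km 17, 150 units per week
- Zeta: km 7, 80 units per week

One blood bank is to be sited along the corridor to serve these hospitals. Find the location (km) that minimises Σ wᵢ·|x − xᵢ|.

x = 10

For a sum of weighted absolute distances on a line, the optimum is the weighted median (not the mean). Total weight W = 705; half-weight = 352.5.
Sort by position and accumulate weight:
  km 0 (Beta, w=100) → cum 100
  km 2 (Gamma, w=10) → cum 110
  km 7 (Zeta, w=80) → cum 190
  km 10 (Delta, w=225) → cum 415  ≥ 352.5 → median here
  km 12 (Alpha, w=100) → cum 515
  km 17 (Eta, w=150) → cum 665
  km 29 (Epsilon, w=40) → cum 705
Optimal location: km 10.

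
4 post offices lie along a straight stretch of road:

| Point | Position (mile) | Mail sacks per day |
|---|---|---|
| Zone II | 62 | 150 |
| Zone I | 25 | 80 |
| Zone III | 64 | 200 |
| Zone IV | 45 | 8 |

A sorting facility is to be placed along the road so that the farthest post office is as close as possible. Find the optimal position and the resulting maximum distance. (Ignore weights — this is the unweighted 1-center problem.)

The 1-center on a line is the midpoint of the two extreme points: leftmost at 25, rightmost at 64.
Optimal location = (25 + 64)/2 = 44.5; maximum distance = (64 − 25)/2 = 19.5.

location 44.5, max distance 19.5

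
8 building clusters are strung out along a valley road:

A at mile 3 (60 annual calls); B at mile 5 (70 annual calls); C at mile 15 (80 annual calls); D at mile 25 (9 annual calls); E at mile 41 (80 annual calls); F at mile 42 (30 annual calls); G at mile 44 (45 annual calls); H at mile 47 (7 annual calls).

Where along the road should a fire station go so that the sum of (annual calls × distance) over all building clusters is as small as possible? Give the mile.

x = 15

For a sum of weighted absolute distances on a line, the optimum is the weighted median (not the mean). Total weight W = 381; half-weight = 190.5.
Sort by position and accumulate weight:
  mile 3 (A, w=60) → cum 60
  mile 5 (B, w=70) → cum 130
  mile 15 (C, w=80) → cum 210  ≥ 190.5 → median here
  mile 25 (D, w=9) → cum 219
  mile 41 (E, w=80) → cum 299
  mile 42 (F, w=30) → cum 329
  mile 44 (G, w=45) → cum 374
  mile 47 (H, w=7) → cum 381
Optimal location: mile 15.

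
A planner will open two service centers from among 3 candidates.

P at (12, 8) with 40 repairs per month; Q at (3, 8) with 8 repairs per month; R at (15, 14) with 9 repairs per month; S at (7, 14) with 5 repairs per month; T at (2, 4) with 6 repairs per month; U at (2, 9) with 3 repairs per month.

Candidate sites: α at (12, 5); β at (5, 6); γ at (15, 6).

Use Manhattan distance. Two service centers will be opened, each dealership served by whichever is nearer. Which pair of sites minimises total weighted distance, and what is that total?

Evaluate every pair (each demand assigned to the nearer of the two):
  {α, β}: total = 358
  {β, γ}: total = 402
  {α, γ}: total = 466
Best pair: {α, β} with total 358.

{α, β}, total 358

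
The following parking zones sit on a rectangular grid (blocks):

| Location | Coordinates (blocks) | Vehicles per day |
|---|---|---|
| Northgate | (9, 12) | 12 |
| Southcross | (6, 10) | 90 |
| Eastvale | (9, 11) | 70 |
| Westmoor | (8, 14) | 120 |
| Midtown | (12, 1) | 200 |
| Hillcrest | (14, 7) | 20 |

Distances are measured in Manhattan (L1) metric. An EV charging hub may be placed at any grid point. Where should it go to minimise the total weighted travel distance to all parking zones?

Manhattan distance separates: Σwᵢ(|x−xᵢ|+|y−yᵢ|) = Σwᵢ|x−xᵢ| + Σwᵢ|y−yᵢ|, so x and y are optimised independently as 1-D weighted medians.
Total weight W = 512; half = 256.
x-coordinate, sorted with cumulative weight:
  x=6 (Southcross, w=90) cum 90
  x=8 (Westmoor, w=120) cum 210
  x=9 (Northgate, w=12) cum 222
  x=9 (Eastvale, w=70) cum 292  ← median
  x=12 (Midtown, w=200) cum 492
  x=14 (Hillcrest, w=20) cum 512
⇒ x* = 9
y-coordinate, sorted with cumulative weight:
  y=1 (Midtown, w=200) cum 200
  y=7 (Hillcrest, w=20) cum 220
  y=10 (Southcross, w=90) cum 310  ← median
  y=11 (Eastvale, w=70) cum 380
  y=12 (Northgate, w=12) cum 392
  y=14 (Westmoor, w=120) cum 512
⇒ y* = 10

(9, 10)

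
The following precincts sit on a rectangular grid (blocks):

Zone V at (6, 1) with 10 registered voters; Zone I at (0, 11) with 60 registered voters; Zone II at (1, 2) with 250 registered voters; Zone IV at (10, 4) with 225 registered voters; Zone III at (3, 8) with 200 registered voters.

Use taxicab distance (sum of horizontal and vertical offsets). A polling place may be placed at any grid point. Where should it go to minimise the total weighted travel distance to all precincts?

Manhattan distance separates: Σwᵢ(|x−xᵢ|+|y−yᵢ|) = Σwᵢ|x−xᵢ| + Σwᵢ|y−yᵢ|, so x and y are optimised independently as 1-D weighted medians.
Total weight W = 745; half = 372.5.
x-coordinate, sorted with cumulative weight:
  x=0 (Zone I, w=60) cum 60
  x=1 (Zone II, w=250) cum 310
  x=3 (Zone III, w=200) cum 510  ← median
  x=6 (Zone V, w=10) cum 520
  x=10 (Zone IV, w=225) cum 745
⇒ x* = 3
y-coordinate, sorted with cumulative weight:
  y=1 (Zone V, w=10) cum 10
  y=2 (Zone II, w=250) cum 260
  y=4 (Zone IV, w=225) cum 485  ← median
  y=8 (Zone III, w=200) cum 685
  y=11 (Zone I, w=60) cum 745
⇒ y* = 4

(3, 4)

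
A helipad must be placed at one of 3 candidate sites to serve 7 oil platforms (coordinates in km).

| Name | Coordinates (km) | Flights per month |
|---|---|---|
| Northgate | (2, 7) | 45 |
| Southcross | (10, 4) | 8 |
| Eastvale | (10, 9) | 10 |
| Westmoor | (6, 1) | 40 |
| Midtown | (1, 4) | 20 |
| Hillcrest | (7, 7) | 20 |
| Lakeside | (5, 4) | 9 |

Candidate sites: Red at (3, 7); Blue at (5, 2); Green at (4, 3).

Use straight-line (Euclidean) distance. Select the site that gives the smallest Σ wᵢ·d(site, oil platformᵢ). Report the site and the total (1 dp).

Total weighted distance at each candidate:
  Red (3, 7): total = 631.6
  Blue (5, 2): total = 663.2
  Green (4, 3): total = 623.9
Minimum is at Green with total 623.9 km.

Green, total 623.9 km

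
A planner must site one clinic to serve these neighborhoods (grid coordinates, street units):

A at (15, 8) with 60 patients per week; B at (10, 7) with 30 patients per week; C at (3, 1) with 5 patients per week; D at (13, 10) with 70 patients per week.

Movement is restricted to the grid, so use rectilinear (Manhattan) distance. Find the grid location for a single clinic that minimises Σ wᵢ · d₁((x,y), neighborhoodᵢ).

Manhattan distance separates: Σwᵢ(|x−xᵢ|+|y−yᵢ|) = Σwᵢ|x−xᵢ| + Σwᵢ|y−yᵢ|, so x and y are optimised independently as 1-D weighted medians.
Total weight W = 165; half = 82.5.
x-coordinate, sorted with cumulative weight:
  x=3 (C, w=5) cum 5
  x=10 (B, w=30) cum 35
  x=13 (D, w=70) cum 105  ← median
  x=15 (A, w=60) cum 165
⇒ x* = 13
y-coordinate, sorted with cumulative weight:
  y=1 (C, w=5) cum 5
  y=7 (B, w=30) cum 35
  y=8 (A, w=60) cum 95  ← median
  y=10 (D, w=70) cum 165
⇒ y* = 8

(13, 8)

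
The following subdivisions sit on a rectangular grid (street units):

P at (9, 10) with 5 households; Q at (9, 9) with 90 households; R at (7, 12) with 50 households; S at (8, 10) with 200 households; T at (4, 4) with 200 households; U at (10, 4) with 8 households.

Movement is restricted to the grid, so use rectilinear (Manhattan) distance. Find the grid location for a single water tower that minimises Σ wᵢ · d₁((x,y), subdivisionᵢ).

(8, 9)

Manhattan distance separates: Σwᵢ(|x−xᵢ|+|y−yᵢ|) = Σwᵢ|x−xᵢ| + Σwᵢ|y−yᵢ|, so x and y are optimised independently as 1-D weighted medians.
Total weight W = 553; half = 276.5.
x-coordinate, sorted with cumulative weight:
  x=4 (T, w=200) cum 200
  x=7 (R, w=50) cum 250
  x=8 (S, w=200) cum 450  ← median
  x=9 (P, w=5) cum 455
  x=9 (Q, w=90) cum 545
  x=10 (U, w=8) cum 553
⇒ x* = 8
y-coordinate, sorted with cumulative weight:
  y=4 (T, w=200) cum 200
  y=4 (U, w=8) cum 208
  y=9 (Q, w=90) cum 298  ← median
  y=10 (P, w=5) cum 303
  y=10 (S, w=200) cum 503
  y=12 (R, w=50) cum 553
⇒ y* = 9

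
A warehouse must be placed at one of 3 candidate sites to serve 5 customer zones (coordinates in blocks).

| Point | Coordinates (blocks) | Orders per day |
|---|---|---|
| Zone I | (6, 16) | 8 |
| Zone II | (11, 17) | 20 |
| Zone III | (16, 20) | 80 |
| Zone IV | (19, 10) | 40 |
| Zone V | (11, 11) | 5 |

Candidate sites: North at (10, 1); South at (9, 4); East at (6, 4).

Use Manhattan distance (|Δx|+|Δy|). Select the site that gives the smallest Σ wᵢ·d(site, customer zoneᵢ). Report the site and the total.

South, total 2945 blocks

Total weighted distance at each candidate:
  North (10, 1): total = 3267
  South (9, 4): total = 2945
  East (6, 4): total = 3356
Minimum is at South with total 2945 blocks.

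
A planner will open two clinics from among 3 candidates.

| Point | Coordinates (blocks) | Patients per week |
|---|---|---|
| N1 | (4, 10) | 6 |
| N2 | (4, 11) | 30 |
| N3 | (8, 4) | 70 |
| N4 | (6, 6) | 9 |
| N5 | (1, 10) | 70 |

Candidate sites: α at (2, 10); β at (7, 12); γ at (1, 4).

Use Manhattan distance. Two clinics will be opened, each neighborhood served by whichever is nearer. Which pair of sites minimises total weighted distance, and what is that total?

Evaluate every pair (each demand assigned to the nearer of the two):
  {α, γ}: total = 725
  {α, β}: total = 865
  {β, γ}: total = 1123
Best pair: {α, γ} with total 725.

{α, γ}, total 725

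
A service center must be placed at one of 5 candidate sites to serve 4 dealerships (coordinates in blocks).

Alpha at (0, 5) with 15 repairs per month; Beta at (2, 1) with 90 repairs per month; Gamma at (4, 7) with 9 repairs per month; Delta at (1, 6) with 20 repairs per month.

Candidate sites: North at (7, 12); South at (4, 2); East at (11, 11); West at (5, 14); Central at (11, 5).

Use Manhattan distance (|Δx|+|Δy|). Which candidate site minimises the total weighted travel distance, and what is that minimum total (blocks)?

South, total 560 blocks

Total weighted distance at each candidate:
  North (7, 12): total = 1962
  South (4, 2): total = 560
  East (11, 11): total = 2364
  West (5, 14): total = 1962
  Central (11, 5): total = 1636
Minimum is at South with total 560 blocks.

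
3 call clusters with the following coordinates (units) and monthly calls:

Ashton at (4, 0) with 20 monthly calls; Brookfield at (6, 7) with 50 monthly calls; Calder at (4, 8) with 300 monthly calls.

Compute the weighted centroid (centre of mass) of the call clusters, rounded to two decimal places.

The minimiser of Σwᵢ‖p−pᵢ‖² is the weighted centroid p* = (Σwᵢpᵢ)/(Σwᵢ).
Σwᵢ = 370.
Σwᵢxᵢ = 20·4 + 50·6 + 300·4 = 1580.
Σwᵢyᵢ = 20·0 + 50·7 + 300·8 = 2750.
x* = 1580/370 = 4.27, y* = 2750/370 = 7.43.

(4.27, 7.43)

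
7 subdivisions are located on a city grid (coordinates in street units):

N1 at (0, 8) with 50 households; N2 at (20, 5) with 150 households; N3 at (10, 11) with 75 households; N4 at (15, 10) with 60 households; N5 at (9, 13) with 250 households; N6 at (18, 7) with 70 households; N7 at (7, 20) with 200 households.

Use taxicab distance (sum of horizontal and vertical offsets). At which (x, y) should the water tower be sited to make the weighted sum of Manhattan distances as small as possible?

Manhattan distance separates: Σwᵢ(|x−xᵢ|+|y−yᵢ|) = Σwᵢ|x−xᵢ| + Σwᵢ|y−yᵢ|, so x and y are optimised independently as 1-D weighted medians.
Total weight W = 855; half = 427.5.
x-coordinate, sorted with cumulative weight:
  x=0 (N1, w=50) cum 50
  x=7 (N7, w=200) cum 250
  x=9 (N5, w=250) cum 500  ← median
  x=10 (N3, w=75) cum 575
  x=15 (N4, w=60) cum 635
  x=18 (N6, w=70) cum 705
  x=20 (N2, w=150) cum 855
⇒ x* = 9
y-coordinate, sorted with cumulative weight:
  y=5 (N2, w=150) cum 150
  y=7 (N6, w=70) cum 220
  y=8 (N1, w=50) cum 270
  y=10 (N4, w=60) cum 330
  y=11 (N3, w=75) cum 405
  y=13 (N5, w=250) cum 655  ← median
  y=20 (N7, w=200) cum 855
⇒ y* = 13

(9, 13)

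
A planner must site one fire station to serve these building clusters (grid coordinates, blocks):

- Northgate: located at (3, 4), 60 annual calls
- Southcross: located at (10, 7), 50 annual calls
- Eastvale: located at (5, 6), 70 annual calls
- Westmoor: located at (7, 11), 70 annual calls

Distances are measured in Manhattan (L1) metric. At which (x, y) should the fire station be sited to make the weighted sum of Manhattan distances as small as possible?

(5, 6)

Manhattan distance separates: Σwᵢ(|x−xᵢ|+|y−yᵢ|) = Σwᵢ|x−xᵢ| + Σwᵢ|y−yᵢ|, so x and y are optimised independently as 1-D weighted medians.
Total weight W = 250; half = 125.
x-coordinate, sorted with cumulative weight:
  x=3 (Northgate, w=60) cum 60
  x=5 (Eastvale, w=70) cum 130  ← median
  x=7 (Westmoor, w=70) cum 200
  x=10 (Southcross, w=50) cum 250
⇒ x* = 5
y-coordinate, sorted with cumulative weight:
  y=4 (Northgate, w=60) cum 60
  y=6 (Eastvale, w=70) cum 130  ← median
  y=7 (Southcross, w=50) cum 180
  y=11 (Westmoor, w=70) cum 250
⇒ y* = 6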